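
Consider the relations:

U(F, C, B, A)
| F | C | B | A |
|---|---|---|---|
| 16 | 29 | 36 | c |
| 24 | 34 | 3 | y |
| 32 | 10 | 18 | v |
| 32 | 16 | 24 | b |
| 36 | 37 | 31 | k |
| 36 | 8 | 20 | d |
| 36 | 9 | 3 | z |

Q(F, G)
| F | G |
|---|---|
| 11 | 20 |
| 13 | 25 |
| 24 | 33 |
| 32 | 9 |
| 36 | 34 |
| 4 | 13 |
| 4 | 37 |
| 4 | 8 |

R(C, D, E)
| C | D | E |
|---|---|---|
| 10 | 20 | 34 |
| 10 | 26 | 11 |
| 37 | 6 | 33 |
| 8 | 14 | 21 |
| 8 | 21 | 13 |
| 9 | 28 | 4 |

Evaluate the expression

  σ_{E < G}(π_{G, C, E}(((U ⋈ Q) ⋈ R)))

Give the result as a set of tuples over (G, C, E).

Natural join on F: {(24, 34, 3, y, 33), (32, 10, 18, v, 9), (32, 16, 24, b, 9), (36, 37, 31, k, 34), (36, 8, 20, d, 34), (36, 9, 3, z, 34)}
Natural join on C: {(32, 10, 18, v, 9, 20, 34), (32, 10, 18, v, 9, 26, 11), (36, 37, 31, k, 34, 6, 33), (36, 8, 20, d, 34, 14, 21), (36, 8, 20, d, 34, 21, 13), (36, 9, 3, z, 34, 28, 4)}
Keep only column(s) G, C, E: {(34, 37, 33), (34, 8, 13), (34, 8, 21), (34, 9, 4), (9, 10, 11), (9, 10, 34)}
Apply σ_{E < G}; surviving tuples: {(34, 37, 33), (34, 8, 13), (34, 8, 21), (34, 9, 4)}

{(34, 37, 33), (34, 8, 13), (34, 8, 21), (34, 9, 4)}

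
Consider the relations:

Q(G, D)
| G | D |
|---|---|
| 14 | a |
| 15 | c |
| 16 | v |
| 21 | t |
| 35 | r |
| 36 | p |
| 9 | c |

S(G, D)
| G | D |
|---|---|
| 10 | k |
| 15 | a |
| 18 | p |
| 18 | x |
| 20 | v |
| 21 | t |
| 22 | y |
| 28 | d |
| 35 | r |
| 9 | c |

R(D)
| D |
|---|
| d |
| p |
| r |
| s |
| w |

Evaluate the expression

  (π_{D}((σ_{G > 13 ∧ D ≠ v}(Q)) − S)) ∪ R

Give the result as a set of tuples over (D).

{a, c, d, p, r, s, w}

Filtering on G > 13 ∧ D ≠ v leaves {(14, a), (15, c), (21, t), (35, r), (36, p)}.
Taking the difference: {(14, a), (15, c), (36, p)}
π_{D} gives {a, c, p}.
Taking the union: {a, c, d, p, r, s, w}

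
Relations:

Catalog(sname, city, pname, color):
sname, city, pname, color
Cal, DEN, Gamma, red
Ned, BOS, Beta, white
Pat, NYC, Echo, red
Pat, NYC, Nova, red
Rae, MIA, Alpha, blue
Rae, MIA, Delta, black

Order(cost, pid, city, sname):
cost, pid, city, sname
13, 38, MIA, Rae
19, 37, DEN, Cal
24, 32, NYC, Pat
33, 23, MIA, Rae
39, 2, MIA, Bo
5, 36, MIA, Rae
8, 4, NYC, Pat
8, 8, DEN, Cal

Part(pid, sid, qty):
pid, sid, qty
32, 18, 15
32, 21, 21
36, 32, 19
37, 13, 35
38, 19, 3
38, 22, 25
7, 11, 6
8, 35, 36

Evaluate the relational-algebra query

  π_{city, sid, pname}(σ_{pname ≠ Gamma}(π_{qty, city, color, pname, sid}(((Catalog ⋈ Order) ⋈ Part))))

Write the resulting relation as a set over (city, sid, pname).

Catalog ⋈ Order (natural join on sname, city): {(Cal, DEN, Gamma, red, 19, 37), (Cal, DEN, Gamma, red, 8, 8), (Pat, NYC, Echo, red, 24, 32), (Pat, NYC, Echo, red, 8, 4), (Pat, NYC, Nova, red, 24, 32), (Pat, NYC, Nova, red, 8, 4), (Rae, MIA, Alpha, blue, 13, 38), (Rae, MIA, Alpha, blue, 33, 23), (Rae, MIA, Alpha, blue, 5, 36), (Rae, MIA, Delta, black, 13, 38), (Rae, MIA, Delta, black, 33, 23), (Rae, MIA, Delta, black, 5, 36)}
(Catalog ⋈ Order) ⋈ Part (natural join on pid): {(Cal, DEN, Gamma, red, 19, 37, 13, 35), (Cal, DEN, Gamma, red, 8, 8, 35, 36), (Pat, NYC, Echo, red, 24, 32, 18, 15), (Pat, NYC, Echo, red, 24, 32, 21, 21), (Pat, NYC, Nova, red, 24, 32, 18, 15), (Pat, NYC, Nova, red, 24, 32, 21, 21), (Rae, MIA, Alpha, blue, 13, 38, 19, 3), (Rae, MIA, Alpha, blue, 13, 38, 22, 25), (Rae, MIA, Alpha, blue, 5, 36, 32, 19), (Rae, MIA, Delta, black, 13, 38, 19, 3), (Rae, MIA, Delta, black, 13, 38, 22, 25), (Rae, MIA, Delta, black, 5, 36, 32, 19)}
Projecting to qty, city, color, pname, sid: {(15, NYC, red, Echo, 18), (15, NYC, red, Nova, 18), (19, MIA, black, Delta, 32), (19, MIA, blue, Alpha, 32), (21, NYC, red, Echo, 21), (21, NYC, red, Nova, 21), (25, MIA, black, Delta, 22), (25, MIA, blue, Alpha, 22), (3, MIA, black, Delta, 19), (3, MIA, blue, Alpha, 19), (35, DEN, red, Gamma, 13), (36, DEN, red, Gamma, 35)}
Apply σ_{pname ≠ Gamma}; surviving tuples: {(15, NYC, red, Echo, 18), (15, NYC, red, Nova, 18), (19, MIA, black, Delta, 32), (19, MIA, blue, Alpha, 32), (21, NYC, red, Echo, 21), (21, NYC, red, Nova, 21), (25, MIA, black, Delta, 22), (25, MIA, blue, Alpha, 22), (3, MIA, black, Delta, 19), (3, MIA, blue, Alpha, 19)}
Projecting to city, sid, pname: {(MIA, 19, Alpha), (MIA, 19, Delta), (MIA, 22, Alpha), (MIA, 22, Delta), (MIA, 32, Alpha), (MIA, 32, Delta), (NYC, 18, Echo), (NYC, 18, Nova), (NYC, 21, Echo), (NYC, 21, Nova)}

{(MIA, 19, Alpha), (MIA, 19, Delta), (MIA, 22, Alpha), (MIA, 22, Delta), (MIA, 32, Alpha), (MIA, 32, Delta), (NYC, 18, Echo), (NYC, 18, Nova), (NYC, 21, Echo), (NYC, 21, Nova)}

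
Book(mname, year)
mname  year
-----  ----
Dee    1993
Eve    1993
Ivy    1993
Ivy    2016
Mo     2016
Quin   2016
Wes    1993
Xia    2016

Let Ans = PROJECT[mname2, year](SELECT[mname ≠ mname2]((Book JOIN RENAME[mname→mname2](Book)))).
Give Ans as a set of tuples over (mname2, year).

ρ[mname→mname2]: schema becomes (mname2, year); tuples unchanged.
Joining Book and RENAME[mname→mname2](Book) on year yields {(Dee, 1993, Dee), (Dee, 1993, Eve), (Dee, 1993, Ivy), (Dee, 1993, Wes), (Eve, 1993, Dee), (Eve, 1993, Eve), (Eve, 1993, Ivy), (Eve, 1993, Wes), (Ivy, 1993, Dee), (Ivy, 1993, Eve), (Ivy, 1993, Ivy), (Ivy, 1993, Wes), (Ivy, 2016, Ivy), (Ivy, 2016, Mo), (Ivy, 2016, Quin), (Ivy, 2016, Xia), (Mo, 2016, Ivy), (Mo, 2016, Mo), (Mo, 2016, Quin), (Mo, 2016, Xia), (Quin, 2016, Ivy), (Quin, 2016, Mo), (Quin, 2016, Quin), (Quin, 2016, Xia), (Wes, 1993, Dee), (Wes, 1993, Eve), (Wes, 1993, Ivy), (Wes, 1993, Wes), (Xia, 2016, Ivy), (Xia, 2016, Mo), (Xia, 2016, Quin), (Xia, 2016, Xia)}.
Filtering on mname ≠ mname2 leaves {(Dee, 1993, Eve), (Dee, 1993, Ivy), (Dee, 1993, Wes), (Eve, 1993, Dee), (Eve, 1993, Ivy), (Eve, 1993, Wes), (Ivy, 1993, Dee), (Ivy, 1993, Eve), (Ivy, 1993, Wes), (Ivy, 2016, Mo), (Ivy, 2016, Quin), (Ivy, 2016, Xia), (Mo, 2016, Ivy), (Mo, 2016, Quin), (Mo, 2016, Xia), (Quin, 2016, Ivy), (Quin, 2016, Mo), (Quin, 2016, Xia), (Wes, 1993, Dee), (Wes, 1993, Eve), (Wes, 1993, Ivy), (Xia, 2016, Ivy), (Xia, 2016, Mo), (Xia, 2016, Quin)}.
Projecting to mname2, year (16 duplicate(s) eliminated): {(Dee, 1993), (Eve, 1993), (Ivy, 1993), (Ivy, 2016), (Mo, 2016), (Quin, 2016), (Wes, 1993), (Xia, 2016)}

{(Dee, 1993), (Eve, 1993), (Ivy, 1993), (Ivy, 2016), (Mo, 2016), (Quin, 2016), (Wes, 1993), (Xia, 2016)}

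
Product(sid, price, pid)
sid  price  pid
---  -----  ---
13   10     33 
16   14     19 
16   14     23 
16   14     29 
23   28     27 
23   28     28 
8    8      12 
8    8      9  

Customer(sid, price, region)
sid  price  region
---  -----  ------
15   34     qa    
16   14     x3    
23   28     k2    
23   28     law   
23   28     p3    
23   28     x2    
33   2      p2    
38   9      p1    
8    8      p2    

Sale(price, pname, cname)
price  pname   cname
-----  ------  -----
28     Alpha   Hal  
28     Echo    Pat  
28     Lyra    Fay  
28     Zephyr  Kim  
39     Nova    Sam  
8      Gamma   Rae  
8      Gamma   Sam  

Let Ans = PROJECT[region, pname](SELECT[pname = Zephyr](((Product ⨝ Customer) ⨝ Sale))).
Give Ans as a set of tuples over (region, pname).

Product ⋈ Customer (natural join on sid, price): {(16, 14, 19, x3), (16, 14, 23, x3), (16, 14, 29, x3), (23, 28, 27, k2), (23, 28, 27, law), (23, 28, 27, p3), (23, 28, 27, x2), (23, 28, 28, k2), (23, 28, 28, law), (23, 28, 28, p3), (23, 28, 28, x2), (8, 8, 12, p2), (8, 8, 9, p2)}
(Product ⨝ Customer) ⋈ Sale (natural join on price): {(23, 28, 27, k2, Alpha, Hal), (23, 28, 27, k2, Echo, Pat), (23, 28, 27, k2, Lyra, Fay), (23, 28, 27, k2, Zephyr, Kim), (23, 28, 27, law, Alpha, Hal), (23, 28, 27, law, Echo, Pat), (23, 28, 27, law, Lyra, Fay), (23, 28, 27, law, Zephyr, Kim), (23, 28, 27, p3, Alpha, Hal), (23, 28, 27, p3, Echo, Pat), (23, 28, 27, p3, Lyra, Fay), (23, 28, 27, p3, Zephyr, Kim), (23, 28, 27, x2, Alpha, Hal), (23, 28, 27, x2, Echo, Pat), (23, 28, 27, x2, Lyra, Fay), (23, 28, 27, x2, Zephyr, Kim), (23, 28, 28, k2, Alpha, Hal), (23, 28, 28, k2, Echo, Pat), (23, 28, 28, k2, Lyra, Fay), (23, 28, 28, k2, Zephyr, Kim), (23, 28, 28, law, Alpha, Hal), (23, 28, 28, law, Echo, Pat), (23, 28, 28, law, Lyra, Fay), (23, 28, 28, law, Zephyr, Kim), (23, 28, 28, p3, Alpha, Hal), (23, 28, 28, p3, Echo, Pat), (23, 28, 28, p3, Lyra, Fay), (23, 28, 28, p3, Zephyr, Kim), (23, 28, 28, x2, Alpha, Hal), (23, 28, 28, x2, Echo, Pat), (23, 28, 28, x2, Lyra, Fay), (23, 28, 28, x2, Zephyr, Kim), (8, 8, 12, p2, Gamma, Rae), (8, 8, 12, p2, Gamma, Sam), (8, 8, 9, p2, Gamma, Rae), (8, 8, 9, p2, Gamma, Sam)}
σ[pname = Zephyr]: keep tuples satisfying pname = Zephyr → {(23, 28, 27, k2, Zephyr, Kim), (23, 28, 27, law, Zephyr, Kim), (23, 28, 27, p3, Zephyr, Kim), (23, 28, 27, x2, Zephyr, Kim), (23, 28, 28, k2, Zephyr, Kim), (23, 28, 28, law, Zephyr, Kim), (23, 28, 28, p3, Zephyr, Kim), (23, 28, 28, x2, Zephyr, Kim)}
Keep only column(s) region, pname (4 duplicate(s) eliminated): {(k2, Zephyr), (law, Zephyr), (p3, Zephyr), (x2, Zephyr)}

{(k2, Zephyr), (law, Zephyr), (p3, Zephyr), (x2, Zephyr)}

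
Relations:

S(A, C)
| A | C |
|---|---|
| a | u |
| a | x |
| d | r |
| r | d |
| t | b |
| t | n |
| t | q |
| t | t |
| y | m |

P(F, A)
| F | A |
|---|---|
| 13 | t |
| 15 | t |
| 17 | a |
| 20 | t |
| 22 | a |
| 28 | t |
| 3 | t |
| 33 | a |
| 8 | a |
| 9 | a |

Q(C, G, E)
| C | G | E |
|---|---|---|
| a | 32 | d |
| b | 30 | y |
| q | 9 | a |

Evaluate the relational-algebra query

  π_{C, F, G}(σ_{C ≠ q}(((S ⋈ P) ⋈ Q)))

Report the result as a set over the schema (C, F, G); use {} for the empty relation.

S ⋈ P (natural join on A): {(a, u, 17), (a, u, 22), (a, u, 33), (a, u, 8), (a, u, 9), (a, x, 17), (a, x, 22), (a, x, 33), (a, x, 8), (a, x, 9), (t, b, 13), (t, b, 15), (t, b, 20), (t, b, 28), (t, b, 3), (t, n, 13), (t, n, 15), (t, n, 20), (t, n, 28), (t, n, 3), (t, q, 13), (t, q, 15), (t, q, 20), (t, q, 28), (t, q, 3), (t, t, 13), (t, t, 15), (t, t, 20), (t, t, 28), (t, t, 3)}
(S ⋈ P) ⋈ Q (natural join on C): {(t, b, 13, 30, y), (t, b, 15, 30, y), (t, b, 20, 30, y), (t, b, 28, 30, y), (t, b, 3, 30, y), (t, q, 13, 9, a), (t, q, 15, 9, a), (t, q, 20, 9, a), (t, q, 28, 9, a), (t, q, 3, 9, a)}
Apply σ_{C ≠ q}; surviving tuples: {(t, b, 13, 30, y), (t, b, 15, 30, y), (t, b, 20, 30, y), (t, b, 28, 30, y), (t, b, 3, 30, y)}
Projecting to C, F, G: {(b, 13, 30), (b, 15, 30), (b, 20, 30), (b, 28, 30), (b, 3, 30)}

{(b, 13, 30), (b, 15, 30), (b, 20, 30), (b, 28, 30), (b, 3, 30)}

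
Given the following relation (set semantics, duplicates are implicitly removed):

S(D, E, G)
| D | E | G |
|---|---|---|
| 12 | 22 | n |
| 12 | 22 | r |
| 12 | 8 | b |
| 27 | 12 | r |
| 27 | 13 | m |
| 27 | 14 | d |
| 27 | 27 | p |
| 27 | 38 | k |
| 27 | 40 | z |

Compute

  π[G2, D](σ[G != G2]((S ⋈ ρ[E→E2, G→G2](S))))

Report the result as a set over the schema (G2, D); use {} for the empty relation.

{(b, 12), (d, 27), (k, 27), (m, 27), (n, 12), (p, 27), (r, 12), (r, 27), (z, 27)}

ρ[E→E2, G→G2]: schema becomes (D, E2, G2); tuples unchanged.
S ⋈ ρ[E→E2, G→G2](S) (natural join on D): {(12, 22, n, 22, n), (12, 22, n, 22, r), (12, 22, n, 8, b), (12, 22, r, 22, n), (12, 22, r, 22, r), (12, 22, r, 8, b), (12, 8, b, 22, n), (12, 8, b, 22, r), (12, 8, b, 8, b), (27, 12, r, 12, r), (27, 12, r, 13, m), (27, 12, r, 14, d), (27, 12, r, 27, p), (27, 12, r, 38, k), (27, 12, r, 40, z), (27, 13, m, 12, r), (27, 13, m, 13, m), (27, 13, m, 14, d), (27, 13, m, 27, p), (27, 13, m, 38, k), (27, 13, m, 40, z), (27, 14, d, 12, r), (27, 14, d, 13, m), (27, 14, d, 14, d), (27, 14, d, 27, p), (27, 14, d, 38, k), (27, 14, d, 40, z), (27, 27, p, 12, r), (27, 27, p, 13, m), (27, 27, p, 14, d), (27, 27, p, 27, p), (27, 27, p, 38, k), (27, 27, p, 40, z), (27, 38, k, 12, r), (27, 38, k, 13, m), (27, 38, k, 14, d), (27, 38, k, 27, p), (27, 38, k, 38, k), (27, 38, k, 40, z), (27, 40, z, 12, r), (27, 40, z, 13, m), (27, 40, z, 14, d), (27, 40, z, 27, p), (27, 40, z, 38, k), (27, 40, z, 40, z)}
σ[G != G2]: keep tuples satisfying G != G2 → {(12, 22, n, 22, r), (12, 22, n, 8, b), (12, 22, r, 22, n), (12, 22, r, 8, b), (12, 8, b, 22, n), (12, 8, b, 22, r), (27, 12, r, 13, m), (27, 12, r, 14, d), (27, 12, r, 27, p), (27, 12, r, 38, k), (27, 12, r, 40, z), (27, 13, m, 12, r), (27, 13, m, 14, d), (27, 13, m, 27, p), (27, 13, m, 38, k), (27, 13, m, 40, z), (27, 14, d, 12, r), (27, 14, d, 13, m), (27, 14, d, 27, p), (27, 14, d, 38, k), (27, 14, d, 40, z), (27, 27, p, 12, r), (27, 27, p, 13, m), (27, 27, p, 14, d), (27, 27, p, 38, k), (27, 27, p, 40, z), (27, 38, k, 12, r), (27, 38, k, 13, m), (27, 38, k, 14, d), (27, 38, k, 27, p), (27, 38, k, 40, z), (27, 40, z, 12, r), (27, 40, z, 13, m), (27, 40, z, 14, d), (27, 40, z, 27, p), (27, 40, z, 38, k)}
Projecting to G2, D (27 duplicate(s) eliminated): {(b, 12), (d, 27), (k, 27), (m, 27), (n, 12), (p, 27), (r, 12), (r, 27), (z, 27)}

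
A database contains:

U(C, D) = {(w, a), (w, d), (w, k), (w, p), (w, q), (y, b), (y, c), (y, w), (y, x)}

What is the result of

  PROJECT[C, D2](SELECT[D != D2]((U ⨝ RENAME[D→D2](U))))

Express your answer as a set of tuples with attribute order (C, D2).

ρ[D→D2]: schema becomes (C, D2); tuples unchanged.
U ⋈ RENAME[D→D2](U) (natural join on C): {(w, a, a), (w, a, d), (w, a, k), (w, a, p), (w, a, q), (w, d, a), (w, d, d), (w, d, k), (w, d, p), (w, d, q), (w, k, a), (w, k, d), (w, k, k), (w, k, p), (w, k, q), (w, p, a), (w, p, d), (w, p, k), (w, p, p), (w, p, q), (w, q, a), (w, q, d), (w, q, k), (w, q, p), (w, q, q), (y, b, b), (y, b, c), (y, b, w), (y, b, x), (y, c, b), (y, c, c), (y, c, w), (y, c, x), (y, w, b), (y, w, c), (y, w, w), (y, w, x), (y, x, b), (y, x, c), (y, x, w), (y, x, x)}
Filtering on D != D2 leaves {(w, a, d), (w, a, k), (w, a, p), (w, a, q), (w, d, a), (w, d, k), (w, d, p), (w, d, q), (w, k, a), (w, k, d), (w, k, p), (w, k, q), (w, p, a), (w, p, d), (w, p, k), (w, p, q), (w, q, a), (w, q, d), (w, q, k), (w, q, p), (y, b, c), (y, b, w), (y, b, x), (y, c, b), (y, c, w), (y, c, x), (y, w, b), (y, w, c), (y, w, x), (y, x, b), (y, x, c), (y, x, w)}.
π[C, D2]: project onto (C, D2) (23 duplicate(s) eliminated) → {(w, a), (w, d), (w, k), (w, p), (w, q), (y, b), (y, c), (y, w), (y, x)}

{(w, a), (w, d), (w, k), (w, p), (w, q), (y, b), (y, c), (y, w), (y, x)}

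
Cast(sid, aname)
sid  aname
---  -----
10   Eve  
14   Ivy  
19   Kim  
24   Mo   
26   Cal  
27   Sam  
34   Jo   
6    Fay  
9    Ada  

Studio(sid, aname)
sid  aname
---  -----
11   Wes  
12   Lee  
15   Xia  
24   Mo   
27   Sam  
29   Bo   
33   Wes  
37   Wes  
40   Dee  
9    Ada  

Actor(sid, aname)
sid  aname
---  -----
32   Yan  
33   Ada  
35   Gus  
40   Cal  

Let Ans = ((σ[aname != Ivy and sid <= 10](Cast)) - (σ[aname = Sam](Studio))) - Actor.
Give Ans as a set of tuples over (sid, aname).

{(10, Eve), (6, Fay), (9, Ada)}

σ[aname != Ivy and sid <= 10]: keep tuples satisfying aname != Ivy and sid <= 10 → {(10, Eve), (6, Fay), (9, Ada)}
σ[aname = Sam]: keep tuples satisfying aname = Sam → {(27, Sam)}
Difference: {(10, Eve), (6, Fay), (9, Ada)} with {(27, Sam)} → {(10, Eve), (6, Fay), (9, Ada)}
Difference: {(10, Eve), (6, Fay), (9, Ada)} with {(32, Yan), (33, Ada), (35, Gus), (40, Cal)} → {(10, Eve), (6, Fay), (9, Ada)}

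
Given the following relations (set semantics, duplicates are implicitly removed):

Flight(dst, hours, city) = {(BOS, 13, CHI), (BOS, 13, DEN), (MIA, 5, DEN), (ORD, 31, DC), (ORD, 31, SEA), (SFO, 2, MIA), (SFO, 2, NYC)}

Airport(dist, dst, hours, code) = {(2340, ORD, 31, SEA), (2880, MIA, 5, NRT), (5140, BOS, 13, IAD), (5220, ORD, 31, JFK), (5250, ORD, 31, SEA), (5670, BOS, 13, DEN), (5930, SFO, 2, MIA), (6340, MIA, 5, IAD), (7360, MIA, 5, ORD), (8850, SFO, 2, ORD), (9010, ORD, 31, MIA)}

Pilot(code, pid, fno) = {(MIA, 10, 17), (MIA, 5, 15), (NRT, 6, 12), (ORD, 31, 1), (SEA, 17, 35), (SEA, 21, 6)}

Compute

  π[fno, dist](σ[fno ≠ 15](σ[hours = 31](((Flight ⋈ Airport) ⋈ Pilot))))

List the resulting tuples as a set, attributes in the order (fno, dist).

Flight ⋈ Airport (natural join on dst, hours): {(BOS, 13, CHI, 5140, IAD), (BOS, 13, CHI, 5670, DEN), (BOS, 13, DEN, 5140, IAD), (BOS, 13, DEN, 5670, DEN), (MIA, 5, DEN, 2880, NRT), (MIA, 5, DEN, 6340, IAD), (MIA, 5, DEN, 7360, ORD), (ORD, 31, DC, 2340, SEA), (ORD, 31, DC, 5220, JFK), (ORD, 31, DC, 5250, SEA), (ORD, 31, DC, 9010, MIA), (ORD, 31, SEA, 2340, SEA), (ORD, 31, SEA, 5220, JFK), (ORD, 31, SEA, 5250, SEA), (ORD, 31, SEA, 9010, MIA), (SFO, 2, MIA, 5930, MIA), (SFO, 2, MIA, 8850, ORD), (SFO, 2, NYC, 5930, MIA), (SFO, 2, NYC, 8850, ORD)}
(Flight ⋈ Airport) ⋈ Pilot (natural join on code): {(MIA, 5, DEN, 2880, NRT, 6, 12), (MIA, 5, DEN, 7360, ORD, 31, 1), (ORD, 31, DC, 2340, SEA, 17, 35), (ORD, 31, DC, 2340, SEA, 21, 6), (ORD, 31, DC, 5250, SEA, 17, 35), (ORD, 31, DC, 5250, SEA, 21, 6), (ORD, 31, DC, 9010, MIA, 10, 17), (ORD, 31, DC, 9010, MIA, 5, 15), (ORD, 31, SEA, 2340, SEA, 17, 35), (ORD, 31, SEA, 2340, SEA, 21, 6), (ORD, 31, SEA, 5250, SEA, 17, 35), (ORD, 31, SEA, 5250, SEA, 21, 6), (ORD, 31, SEA, 9010, MIA, 10, 17), (ORD, 31, SEA, 9010, MIA, 5, 15), (SFO, 2, MIA, 5930, MIA, 10, 17), (SFO, 2, MIA, 5930, MIA, 5, 15), (SFO, 2, MIA, 8850, ORD, 31, 1), (SFO, 2, NYC, 5930, MIA, 10, 17), (SFO, 2, NYC, 5930, MIA, 5, 15), (SFO, 2, NYC, 8850, ORD, 31, 1)}
Selection hours = 31: {(ORD, 31, DC, 2340, SEA, 17, 35), (ORD, 31, DC, 2340, SEA, 21, 6), (ORD, 31, DC, 5250, SEA, 17, 35), (ORD, 31, DC, 5250, SEA, 21, 6), (ORD, 31, DC, 9010, MIA, 10, 17), (ORD, 31, DC, 9010, MIA, 5, 15), (ORD, 31, SEA, 2340, SEA, 17, 35), (ORD, 31, SEA, 2340, SEA, 21, 6), (ORD, 31, SEA, 5250, SEA, 17, 35), (ORD, 31, SEA, 5250, SEA, 21, 6), (ORD, 31, SEA, 9010, MIA, 10, 17), (ORD, 31, SEA, 9010, MIA, 5, 15)}
Selection fno ≠ 15: {(ORD, 31, DC, 2340, SEA, 17, 35), (ORD, 31, DC, 2340, SEA, 21, 6), (ORD, 31, DC, 5250, SEA, 17, 35), (ORD, 31, DC, 5250, SEA, 21, 6), (ORD, 31, DC, 9010, MIA, 10, 17), (ORD, 31, SEA, 2340, SEA, 17, 35), (ORD, 31, SEA, 2340, SEA, 21, 6), (ORD, 31, SEA, 5250, SEA, 17, 35), (ORD, 31, SEA, 5250, SEA, 21, 6), (ORD, 31, SEA, 9010, MIA, 10, 17)}
Projecting to fno, dist (5 duplicate(s) eliminated): {(17, 9010), (35, 2340), (35, 5250), (6, 2340), (6, 5250)}

{(17, 9010), (35, 2340), (35, 5250), (6, 2340), (6, 5250)}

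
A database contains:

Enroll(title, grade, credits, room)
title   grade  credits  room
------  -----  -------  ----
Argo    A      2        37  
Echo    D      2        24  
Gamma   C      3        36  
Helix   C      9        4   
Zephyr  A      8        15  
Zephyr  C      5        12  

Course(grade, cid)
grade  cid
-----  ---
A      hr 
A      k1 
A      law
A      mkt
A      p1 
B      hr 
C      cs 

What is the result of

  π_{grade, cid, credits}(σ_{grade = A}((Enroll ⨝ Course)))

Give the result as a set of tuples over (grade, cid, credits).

{(A, hr, 2), (A, hr, 8), (A, k1, 2), (A, k1, 8), (A, law, 2), (A, law, 8), (A, mkt, 2), (A, mkt, 8), (A, p1, 2), (A, p1, 8)}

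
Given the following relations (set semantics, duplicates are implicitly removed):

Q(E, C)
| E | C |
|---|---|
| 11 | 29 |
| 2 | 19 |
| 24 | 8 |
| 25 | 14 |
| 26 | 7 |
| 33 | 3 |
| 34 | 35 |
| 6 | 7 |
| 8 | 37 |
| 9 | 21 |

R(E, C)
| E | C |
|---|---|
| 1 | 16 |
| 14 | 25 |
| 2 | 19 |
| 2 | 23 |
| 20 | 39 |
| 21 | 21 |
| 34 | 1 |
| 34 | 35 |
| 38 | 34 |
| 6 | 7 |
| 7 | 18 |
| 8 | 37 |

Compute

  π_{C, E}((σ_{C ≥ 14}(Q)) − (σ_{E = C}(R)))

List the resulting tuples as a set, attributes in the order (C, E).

Apply σ_{C ≥ 14}; surviving tuples: {(11, 29), (2, 19), (25, 14), (34, 35), (8, 37), (9, 21)}
Apply σ_{E = C}; surviving tuples: {(21, 21)}
Difference: {(11, 29), (2, 19), (25, 14), (34, 35), (8, 37), (9, 21)} with {(21, 21)} → {(11, 29), (2, 19), (25, 14), (34, 35), (8, 37), (9, 21)}
π[C, E]: project onto (C, E) → {(14, 25), (19, 2), (21, 9), (29, 11), (35, 34), (37, 8)}

{(14, 25), (19, 2), (21, 9), (29, 11), (35, 34), (37, 8)}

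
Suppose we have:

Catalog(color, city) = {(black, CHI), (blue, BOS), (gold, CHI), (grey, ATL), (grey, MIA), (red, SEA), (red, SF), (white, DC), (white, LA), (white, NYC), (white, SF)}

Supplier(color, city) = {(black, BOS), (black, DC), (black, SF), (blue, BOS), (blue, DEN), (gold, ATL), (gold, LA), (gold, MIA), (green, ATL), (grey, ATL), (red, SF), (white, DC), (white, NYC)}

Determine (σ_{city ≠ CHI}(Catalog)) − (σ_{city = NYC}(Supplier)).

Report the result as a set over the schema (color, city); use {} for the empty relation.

Apply σ_{city ≠ CHI}; surviving tuples: {(blue, BOS), (grey, ATL), (grey, MIA), (red, SEA), (red, SF), (white, DC), (white, LA), (white, NYC), (white, SF)}
Apply σ_{city = NYC}; surviving tuples: {(white, NYC)}
Taking the difference: {(blue, BOS), (grey, ATL), (grey, MIA), (red, SEA), (red, SF), (white, DC), (white, LA), (white, SF)}

{(blue, BOS), (grey, ATL), (grey, MIA), (red, SEA), (red, SF), (white, DC), (white, LA), (white, SF)}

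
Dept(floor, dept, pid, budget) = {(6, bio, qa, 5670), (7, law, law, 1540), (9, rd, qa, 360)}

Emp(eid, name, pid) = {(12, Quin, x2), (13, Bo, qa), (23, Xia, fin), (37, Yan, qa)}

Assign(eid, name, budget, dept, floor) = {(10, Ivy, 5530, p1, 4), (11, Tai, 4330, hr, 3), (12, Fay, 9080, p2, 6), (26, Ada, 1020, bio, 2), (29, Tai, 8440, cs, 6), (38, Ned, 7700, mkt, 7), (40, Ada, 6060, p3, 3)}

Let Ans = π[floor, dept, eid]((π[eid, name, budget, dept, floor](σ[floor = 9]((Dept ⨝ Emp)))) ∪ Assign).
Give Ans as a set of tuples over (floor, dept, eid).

{(2, bio, 26), (3, hr, 11), (3, p3, 40), (4, p1, 10), (6, cs, 29), (6, p2, 12), (7, mkt, 38), (9, rd, 13), (9, rd, 37)}

Joining Dept and Emp on pid yields {(6, bio, qa, 5670, 13, Bo), (6, bio, qa, 5670, 37, Yan), (9, rd, qa, 360, 13, Bo), (9, rd, qa, 360, 37, Yan)}.
Filtering on floor = 9 leaves {(9, rd, qa, 360, 13, Bo), (9, rd, qa, 360, 37, Yan)}.
π[eid, name, budget, dept, floor]: project onto (eid, name, budget, dept, floor) → {(13, Bo, 360, rd, 9), (37, Yan, 360, rd, 9)}
Set union of the two operands is {(10, Ivy, 5530, p1, 4), (11, Tai, 4330, hr, 3), (12, Fay, 9080, p2, 6), (13, Bo, 360, rd, 9), (26, Ada, 1020, bio, 2), (29, Tai, 8440, cs, 6), (37, Yan, 360, rd, 9), (38, Ned, 7700, mkt, 7), (40, Ada, 6060, p3, 3)}.
π[floor, dept, eid]: project onto (floor, dept, eid) → {(2, bio, 26), (3, hr, 11), (3, p3, 40), (4, p1, 10), (6, cs, 29), (6, p2, 12), (7, mkt, 38), (9, rd, 13), (9, rd, 37)}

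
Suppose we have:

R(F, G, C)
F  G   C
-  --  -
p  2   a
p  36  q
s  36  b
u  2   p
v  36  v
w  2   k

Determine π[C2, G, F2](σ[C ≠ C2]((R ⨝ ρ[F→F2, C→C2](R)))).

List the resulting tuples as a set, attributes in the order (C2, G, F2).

{(a, 2, p), (b, 36, s), (k, 2, w), (p, 2, u), (q, 36, p), (v, 36, v)}

ρ[F→F2, C→C2]: schema becomes (F2, G, C2); tuples unchanged.
Natural join on G: {(p, 2, a, p, a), (p, 2, a, u, p), (p, 2, a, w, k), (p, 36, q, p, q), (p, 36, q, s, b), (p, 36, q, v, v), (s, 36, b, p, q), (s, 36, b, s, b), (s, 36, b, v, v), (u, 2, p, p, a), (u, 2, p, u, p), (u, 2, p, w, k), (v, 36, v, p, q), (v, 36, v, s, b), (v, 36, v, v, v), (w, 2, k, p, a), (w, 2, k, u, p), (w, 2, k, w, k)}
σ[C ≠ C2]: keep tuples satisfying C ≠ C2 → {(p, 2, a, u, p), (p, 2, a, w, k), (p, 36, q, s, b), (p, 36, q, v, v), (s, 36, b, p, q), (s, 36, b, v, v), (u, 2, p, p, a), (u, 2, p, w, k), (v, 36, v, p, q), (v, 36, v, s, b), (w, 2, k, p, a), (w, 2, k, u, p)}
π_{C2, G, F2} gives {(a, 2, p), (b, 36, s), (k, 2, w), (p, 2, u), (q, 36, p), (v, 36, v)} (6 duplicate(s) eliminated).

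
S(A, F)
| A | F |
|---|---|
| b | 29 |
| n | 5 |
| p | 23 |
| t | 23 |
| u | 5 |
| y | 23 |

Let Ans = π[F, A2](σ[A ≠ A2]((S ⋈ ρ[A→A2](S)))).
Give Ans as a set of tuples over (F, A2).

{(23, p), (23, t), (23, y), (5, n), (5, u)}

ρ[A→A2]: schema becomes (A2, F); tuples unchanged.
Joining S and ρ[A→A2](S) on F yields {(b, 29, b), (n, 5, n), (n, 5, u), (p, 23, p), (p, 23, t), (p, 23, y), (t, 23, p), (t, 23, t), (t, 23, y), (u, 5, n), (u, 5, u), (y, 23, p), (y, 23, t), (y, 23, y)}.
σ[A ≠ A2]: keep tuples satisfying A ≠ A2 → {(n, 5, u), (p, 23, t), (p, 23, y), (t, 23, p), (t, 23, y), (u, 5, n), (y, 23, p), (y, 23, t)}
Projecting to F, A2 (3 duplicate(s) eliminated): {(23, p), (23, t), (23, y), (5, n), (5, u)}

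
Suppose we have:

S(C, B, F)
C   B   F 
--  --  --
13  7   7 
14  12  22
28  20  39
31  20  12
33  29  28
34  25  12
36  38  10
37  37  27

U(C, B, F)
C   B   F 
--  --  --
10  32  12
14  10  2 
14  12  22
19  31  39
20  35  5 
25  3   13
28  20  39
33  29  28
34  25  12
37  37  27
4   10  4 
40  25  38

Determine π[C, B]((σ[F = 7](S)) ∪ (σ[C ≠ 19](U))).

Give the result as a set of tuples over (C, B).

Apply σ_{F = 7}; surviving tuples: {(13, 7, 7)}
Apply σ_{C ≠ 19}; surviving tuples: {(10, 32, 12), (14, 10, 2), (14, 12, 22), (20, 35, 5), (25, 3, 13), (28, 20, 39), (33, 29, 28), (34, 25, 12), (37, 37, 27), (4, 10, 4), (40, 25, 38)}
Taking the union: {(10, 32, 12), (13, 7, 7), (14, 10, 2), (14, 12, 22), (20, 35, 5), (25, 3, 13), (28, 20, 39), (33, 29, 28), (34, 25, 12), (37, 37, 27), (4, 10, 4), (40, 25, 38)}
π[C, B]: project onto (C, B) → {(10, 32), (13, 7), (14, 10), (14, 12), (20, 35), (25, 3), (28, 20), (33, 29), (34, 25), (37, 37), (4, 10), (40, 25)}

{(10, 32), (13, 7), (14, 10), (14, 12), (20, 35), (25, 3), (28, 20), (33, 29), (34, 25), (37, 37), (4, 10), (40, 25)}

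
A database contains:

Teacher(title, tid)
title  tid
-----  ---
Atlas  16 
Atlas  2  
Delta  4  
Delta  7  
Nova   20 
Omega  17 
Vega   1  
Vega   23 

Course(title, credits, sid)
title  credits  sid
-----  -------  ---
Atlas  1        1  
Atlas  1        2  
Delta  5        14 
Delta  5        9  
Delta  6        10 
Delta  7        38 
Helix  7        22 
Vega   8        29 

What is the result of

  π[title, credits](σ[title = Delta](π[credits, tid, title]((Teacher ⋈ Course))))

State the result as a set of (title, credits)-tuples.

{(Delta, 5), (Delta, 6), (Delta, 7)}

Natural join on title: {(Atlas, 16, 1, 1), (Atlas, 16, 1, 2), (Atlas, 2, 1, 1), (Atlas, 2, 1, 2), (Delta, 4, 5, 14), (Delta, 4, 5, 9), (Delta, 4, 6, 10), (Delta, 4, 7, 38), (Delta, 7, 5, 14), (Delta, 7, 5, 9), (Delta, 7, 6, 10), (Delta, 7, 7, 38), (Vega, 1, 8, 29), (Vega, 23, 8, 29)}
Projecting to credits, tid, title (4 duplicate(s) eliminated): {(1, 16, Atlas), (1, 2, Atlas), (5, 4, Delta), (5, 7, Delta), (6, 4, Delta), (6, 7, Delta), (7, 4, Delta), (7, 7, Delta), (8, 1, Vega), (8, 23, Vega)}
Selection title = Delta: {(5, 4, Delta), (5, 7, Delta), (6, 4, Delta), (6, 7, Delta), (7, 4, Delta), (7, 7, Delta)}
Projecting to title, credits (3 duplicate(s) eliminated): {(Delta, 5), (Delta, 6), (Delta, 7)}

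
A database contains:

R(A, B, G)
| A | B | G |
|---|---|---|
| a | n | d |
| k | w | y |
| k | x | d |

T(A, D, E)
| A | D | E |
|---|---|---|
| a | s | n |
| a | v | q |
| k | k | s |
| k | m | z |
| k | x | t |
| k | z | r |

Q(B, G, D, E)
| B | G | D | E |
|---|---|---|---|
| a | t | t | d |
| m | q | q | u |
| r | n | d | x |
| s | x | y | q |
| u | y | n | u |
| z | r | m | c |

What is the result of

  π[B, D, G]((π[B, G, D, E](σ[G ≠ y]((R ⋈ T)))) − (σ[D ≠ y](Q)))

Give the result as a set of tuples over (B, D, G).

Natural join on A: {(a, n, d, s, n), (a, n, d, v, q), (k, w, y, k, s), (k, w, y, m, z), (k, w, y, x, t), (k, w, y, z, r), (k, x, d, k, s), (k, x, d, m, z), (k, x, d, x, t), (k, x, d, z, r)}
Apply σ_{G ≠ y}; surviving tuples: {(a, n, d, s, n), (a, n, d, v, q), (k, x, d, k, s), (k, x, d, m, z), (k, x, d, x, t), (k, x, d, z, r)}
Projecting to B, G, D, E: {(n, d, s, n), (n, d, v, q), (x, d, k, s), (x, d, m, z), (x, d, x, t), (x, d, z, r)}
Apply σ_{D ≠ y}; surviving tuples: {(a, t, t, d), (m, q, q, u), (r, n, d, x), (u, y, n, u), (z, r, m, c)}
Taking the difference: {(n, d, s, n), (n, d, v, q), (x, d, k, s), (x, d, m, z), (x, d, x, t), (x, d, z, r)}
Projecting to B, D, G: {(n, s, d), (n, v, d), (x, k, d), (x, m, d), (x, x, d), (x, z, d)}

{(n, s, d), (n, v, d), (x, k, d), (x, m, d), (x, x, d), (x, z, d)}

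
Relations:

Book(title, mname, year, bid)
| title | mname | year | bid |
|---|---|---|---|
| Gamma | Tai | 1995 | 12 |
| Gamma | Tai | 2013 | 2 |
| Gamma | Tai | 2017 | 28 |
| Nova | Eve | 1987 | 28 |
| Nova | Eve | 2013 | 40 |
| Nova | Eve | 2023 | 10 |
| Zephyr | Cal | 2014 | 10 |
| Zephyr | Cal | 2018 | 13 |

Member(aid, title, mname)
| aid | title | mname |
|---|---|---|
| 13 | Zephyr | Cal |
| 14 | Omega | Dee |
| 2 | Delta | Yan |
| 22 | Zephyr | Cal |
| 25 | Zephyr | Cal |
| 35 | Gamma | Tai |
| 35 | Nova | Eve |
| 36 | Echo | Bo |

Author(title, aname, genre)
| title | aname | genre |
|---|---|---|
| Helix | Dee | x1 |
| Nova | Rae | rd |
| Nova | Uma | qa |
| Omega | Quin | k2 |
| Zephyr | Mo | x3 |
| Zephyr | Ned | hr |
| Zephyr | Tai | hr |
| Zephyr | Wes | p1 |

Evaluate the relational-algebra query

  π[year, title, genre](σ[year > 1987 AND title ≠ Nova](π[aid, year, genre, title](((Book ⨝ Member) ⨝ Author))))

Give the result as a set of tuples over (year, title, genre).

{(2014, Zephyr, hr), (2014, Zephyr, p1), (2014, Zephyr, x3), (2018, Zephyr, hr), (2018, Zephyr, p1), (2018, Zephyr, x3)}

Book ⋈ Member (natural join on title, mname): {(Gamma, Tai, 1995, 12, 35), (Gamma, Tai, 2013, 2, 35), (Gamma, Tai, 2017, 28, 35), (Nova, Eve, 1987, 28, 35), (Nova, Eve, 2013, 40, 35), (Nova, Eve, 2023, 10, 35), (Zephyr, Cal, 2014, 10, 13), (Zephyr, Cal, 2014, 10, 22), (Zephyr, Cal, 2014, 10, 25), (Zephyr, Cal, 2018, 13, 13), (Zephyr, Cal, 2018, 13, 22), (Zephyr, Cal, 2018, 13, 25)}
(Book ⨝ Member) ⋈ Author (natural join on title): {(Nova, Eve, 1987, 28, 35, Rae, rd), (Nova, Eve, 1987, 28, 35, Uma, qa), (Nova, Eve, 2013, 40, 35, Rae, rd), (Nova, Eve, 2013, 40, 35, Uma, qa), (Nova, Eve, 2023, 10, 35, Rae, rd), (Nova, Eve, 2023, 10, 35, Uma, qa), (Zephyr, Cal, 2014, 10, 13, Mo, x3), (Zephyr, Cal, 2014, 10, 13, Ned, hr), (Zephyr, Cal, 2014, 10, 13, Tai, hr), (Zephyr, Cal, 2014, 10, 13, Wes, p1), (Zephyr, Cal, 2014, 10, 22, Mo, x3), (Zephyr, Cal, 2014, 10, 22, Ned, hr), (Zephyr, Cal, 2014, 10, 22, Tai, hr), (Zephyr, Cal, 2014, 10, 22, Wes, p1), (Zephyr, Cal, 2014, 10, 25, Mo, x3), (Zephyr, Cal, 2014, 10, 25, Ned, hr), (Zephyr, Cal, 2014, 10, 25, Tai, hr), (Zephyr, Cal, 2014, 10, 25, Wes, p1), (Zephyr, Cal, 2018, 13, 13, Mo, x3), (Zephyr, Cal, 2018, 13, 13, Ned, hr), (Zephyr, Cal, 2018, 13, 13, Tai, hr), (Zephyr, Cal, 2018, 13, 13, Wes, p1), (Zephyr, Cal, 2018, 13, 22, Mo, x3), (Zephyr, Cal, 2018, 13, 22, Ned, hr), (Zephyr, Cal, 2018, 13, 22, Tai, hr), (Zephyr, Cal, 2018, 13, 22, Wes, p1), (Zephyr, Cal, 2018, 13, 25, Mo, x3), (Zephyr, Cal, 2018, 13, 25, Ned, hr), (Zephyr, Cal, 2018, 13, 25, Tai, hr), (Zephyr, Cal, 2018, 13, 25, Wes, p1)}
π_{aid, year, genre, title} gives {(13, 2014, hr, Zephyr), (13, 2014, p1, Zephyr), (13, 2014, x3, Zephyr), (13, 2018, hr, Zephyr), (13, 2018, p1, Zephyr), (13, 2018, x3, Zephyr), (22, 2014, hr, Zephyr), (22, 2014, p1, Zephyr), (22, 2014, x3, Zephyr), (22, 2018, hr, Zephyr), (22, 2018, p1, Zephyr), (22, 2018, x3, Zephyr), (25, 2014, hr, Zephyr), (25, 2014, p1, Zephyr), (25, 2014, x3, Zephyr), (25, 2018, hr, Zephyr), (25, 2018, p1, Zephyr), (25, 2018, x3, Zephyr), (35, 1987, qa, Nova), (35, 1987, rd, Nova), (35, 2013, qa, Nova), (35, 2013, rd, Nova), (35, 2023, qa, Nova), (35, 2023, rd, Nova)} (6 duplicate(s) eliminated).
Filtering on year > 1987 AND title ≠ Nova leaves {(13, 2014, hr, Zephyr), (13, 2014, p1, Zephyr), (13, 2014, x3, Zephyr), (13, 2018, hr, Zephyr), (13, 2018, p1, Zephyr), (13, 2018, x3, Zephyr), (22, 2014, hr, Zephyr), (22, 2014, p1, Zephyr), (22, 2014, x3, Zephyr), (22, 2018, hr, Zephyr), (22, 2018, p1, Zephyr), (22, 2018, x3, Zephyr), (25, 2014, hr, Zephyr), (25, 2014, p1, Zephyr), (25, 2014, x3, Zephyr), (25, 2018, hr, Zephyr), (25, 2018, p1, Zephyr), (25, 2018, x3, Zephyr)}.
π_{year, title, genre} gives {(2014, Zephyr, hr), (2014, Zephyr, p1), (2014, Zephyr, x3), (2018, Zephyr, hr), (2018, Zephyr, p1), (2018, Zephyr, x3)} (12 duplicate(s) eliminated).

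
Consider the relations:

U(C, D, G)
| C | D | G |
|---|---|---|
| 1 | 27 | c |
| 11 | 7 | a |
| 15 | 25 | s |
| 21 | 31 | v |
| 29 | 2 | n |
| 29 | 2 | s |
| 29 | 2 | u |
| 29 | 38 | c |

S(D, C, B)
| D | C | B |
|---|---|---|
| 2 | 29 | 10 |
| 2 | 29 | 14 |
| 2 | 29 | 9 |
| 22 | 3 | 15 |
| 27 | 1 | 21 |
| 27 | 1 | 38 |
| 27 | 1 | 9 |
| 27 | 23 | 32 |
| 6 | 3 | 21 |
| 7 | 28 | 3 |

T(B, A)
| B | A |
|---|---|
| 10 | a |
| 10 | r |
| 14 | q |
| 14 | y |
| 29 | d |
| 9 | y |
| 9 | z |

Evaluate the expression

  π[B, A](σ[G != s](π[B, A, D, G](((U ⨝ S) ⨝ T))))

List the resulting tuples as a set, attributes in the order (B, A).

Natural join on C, D: {(1, 27, c, 21), (1, 27, c, 38), (1, 27, c, 9), (29, 2, n, 10), (29, 2, n, 14), (29, 2, n, 9), (29, 2, s, 10), (29, 2, s, 14), (29, 2, s, 9), (29, 2, u, 10), (29, 2, u, 14), (29, 2, u, 9)}
Natural join on B: {(1, 27, c, 9, y), (1, 27, c, 9, z), (29, 2, n, 10, a), (29, 2, n, 10, r), (29, 2, n, 14, q), (29, 2, n, 14, y), (29, 2, n, 9, y), (29, 2, n, 9, z), (29, 2, s, 10, a), (29, 2, s, 10, r), (29, 2, s, 14, q), (29, 2, s, 14, y), (29, 2, s, 9, y), (29, 2, s, 9, z), (29, 2, u, 10, a), (29, 2, u, 10, r), (29, 2, u, 14, q), (29, 2, u, 14, y), (29, 2, u, 9, y), (29, 2, u, 9, z)}
π_{B, A, D, G} gives {(10, a, 2, n), (10, a, 2, s), (10, a, 2, u), (10, r, 2, n), (10, r, 2, s), (10, r, 2, u), (14, q, 2, n), (14, q, 2, s), (14, q, 2, u), (14, y, 2, n), (14, y, 2, s), (14, y, 2, u), (9, y, 2, n), (9, y, 2, s), (9, y, 2, u), (9, y, 27, c), (9, z, 2, n), (9, z, 2, s), (9, z, 2, u), (9, z, 27, c)}.
Filtering on G != s leaves {(10, a, 2, n), (10, a, 2, u), (10, r, 2, n), (10, r, 2, u), (14, q, 2, n), (14, q, 2, u), (14, y, 2, n), (14, y, 2, u), (9, y, 2, n), (9, y, 2, u), (9, y, 27, c), (9, z, 2, n), (9, z, 2, u), (9, z, 27, c)}.
π_{B, A} gives {(10, a), (10, r), (14, q), (14, y), (9, y), (9, z)} (8 duplicate(s) eliminated).

{(10, a), (10, r), (14, q), (14, y), (9, y), (9, z)}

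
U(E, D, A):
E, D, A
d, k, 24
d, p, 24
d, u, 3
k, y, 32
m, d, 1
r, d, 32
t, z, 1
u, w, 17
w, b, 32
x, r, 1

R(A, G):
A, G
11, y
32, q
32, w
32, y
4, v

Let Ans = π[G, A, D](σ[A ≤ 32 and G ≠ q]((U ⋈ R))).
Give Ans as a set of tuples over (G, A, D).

Joining U and R on A yields {(k, y, 32, q), (k, y, 32, w), (k, y, 32, y), (r, d, 32, q), (r, d, 32, w), (r, d, 32, y), (w, b, 32, q), (w, b, 32, w), (w, b, 32, y)}.
Selection A ≤ 32 and G ≠ q: {(k, y, 32, w), (k, y, 32, y), (r, d, 32, w), (r, d, 32, y), (w, b, 32, w), (w, b, 32, y)}
Projecting to G, A, D: {(w, 32, b), (w, 32, d), (w, 32, y), (y, 32, b), (y, 32, d), (y, 32, y)}

{(w, 32, b), (w, 32, d), (w, 32, y), (y, 32, b), (y, 32, d), (y, 32, y)}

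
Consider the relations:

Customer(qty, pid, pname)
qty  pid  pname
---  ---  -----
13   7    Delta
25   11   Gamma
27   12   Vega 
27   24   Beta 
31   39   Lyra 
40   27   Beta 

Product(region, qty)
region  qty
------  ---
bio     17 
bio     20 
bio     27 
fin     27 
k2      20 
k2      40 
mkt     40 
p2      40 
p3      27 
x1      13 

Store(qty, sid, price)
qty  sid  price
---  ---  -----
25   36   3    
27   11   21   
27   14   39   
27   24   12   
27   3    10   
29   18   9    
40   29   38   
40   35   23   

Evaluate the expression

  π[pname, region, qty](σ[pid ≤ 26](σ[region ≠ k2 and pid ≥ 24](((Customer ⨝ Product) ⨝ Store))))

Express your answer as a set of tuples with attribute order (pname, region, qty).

{(Beta, bio, 27), (Beta, fin, 27), (Beta, p3, 27)}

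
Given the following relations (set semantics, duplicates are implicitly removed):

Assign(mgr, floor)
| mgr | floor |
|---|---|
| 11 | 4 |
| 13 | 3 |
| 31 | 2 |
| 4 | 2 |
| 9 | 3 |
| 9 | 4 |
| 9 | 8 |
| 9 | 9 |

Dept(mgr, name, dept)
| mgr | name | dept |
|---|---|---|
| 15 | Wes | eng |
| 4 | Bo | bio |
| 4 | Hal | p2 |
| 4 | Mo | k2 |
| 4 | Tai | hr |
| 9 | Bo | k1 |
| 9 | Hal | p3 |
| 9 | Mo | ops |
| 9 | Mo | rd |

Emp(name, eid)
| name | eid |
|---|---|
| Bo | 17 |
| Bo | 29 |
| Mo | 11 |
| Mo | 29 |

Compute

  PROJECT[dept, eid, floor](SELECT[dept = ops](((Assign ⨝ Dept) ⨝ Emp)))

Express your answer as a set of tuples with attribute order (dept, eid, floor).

Assign ⋈ Dept (natural join on mgr): {(4, 2, Bo, bio), (4, 2, Hal, p2), (4, 2, Mo, k2), (4, 2, Tai, hr), (9, 3, Bo, k1), (9, 3, Hal, p3), (9, 3, Mo, ops), (9, 3, Mo, rd), (9, 4, Bo, k1), (9, 4, Hal, p3), (9, 4, Mo, ops), (9, 4, Mo, rd), (9, 8, Bo, k1), (9, 8, Hal, p3), (9, 8, Mo, ops), (9, 8, Mo, rd), (9, 9, Bo, k1), (9, 9, Hal, p3), (9, 9, Mo, ops), (9, 9, Mo, rd)}
(Assign ⨝ Dept) ⋈ Emp (natural join on name): {(4, 2, Bo, bio, 17), (4, 2, Bo, bio, 29), (4, 2, Mo, k2, 11), (4, 2, Mo, k2, 29), (9, 3, Bo, k1, 17), (9, 3, Bo, k1, 29), (9, 3, Mo, ops, 11), (9, 3, Mo, ops, 29), (9, 3, Mo, rd, 11), (9, 3, Mo, rd, 29), (9, 4, Bo, k1, 17), (9, 4, Bo, k1, 29), (9, 4, Mo, ops, 11), (9, 4, Mo, ops, 29), (9, 4, Mo, rd, 11), (9, 4, Mo, rd, 29), (9, 8, Bo, k1, 17), (9, 8, Bo, k1, 29), (9, 8, Mo, ops, 11), (9, 8, Mo, ops, 29), (9, 8, Mo, rd, 11), (9, 8, Mo, rd, 29), (9, 9, Bo, k1, 17), (9, 9, Bo, k1, 29), (9, 9, Mo, ops, 11), (9, 9, Mo, ops, 29), (9, 9, Mo, rd, 11), (9, 9, Mo, rd, 29)}
Filtering on dept = ops leaves {(9, 3, Mo, ops, 11), (9, 3, Mo, ops, 29), (9, 4, Mo, ops, 11), (9, 4, Mo, ops, 29), (9, 8, Mo, ops, 11), (9, 8, Mo, ops, 29), (9, 9, Mo, ops, 11), (9, 9, Mo, ops, 29)}.
Keep only column(s) dept, eid, floor: {(ops, 11, 3), (ops, 11, 4), (ops, 11, 8), (ops, 11, 9), (ops, 29, 3), (ops, 29, 4), (ops, 29, 8), (ops, 29, 9)}

{(ops, 11, 3), (ops, 11, 4), (ops, 11, 8), (ops, 11, 9), (ops, 29, 3), (ops, 29, 4), (ops, 29, 8), (ops, 29, 9)}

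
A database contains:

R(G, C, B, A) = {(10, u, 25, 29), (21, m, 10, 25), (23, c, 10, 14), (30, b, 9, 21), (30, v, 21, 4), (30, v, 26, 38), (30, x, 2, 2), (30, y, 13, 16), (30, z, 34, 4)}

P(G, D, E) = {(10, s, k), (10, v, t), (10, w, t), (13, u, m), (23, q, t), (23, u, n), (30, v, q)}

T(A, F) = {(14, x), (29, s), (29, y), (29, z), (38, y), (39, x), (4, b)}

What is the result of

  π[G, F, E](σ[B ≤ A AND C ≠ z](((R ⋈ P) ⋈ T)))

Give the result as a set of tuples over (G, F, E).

Joining R and P on G yields {(10, u, 25, 29, s, k), (10, u, 25, 29, v, t), (10, u, 25, 29, w, t), (23, c, 10, 14, q, t), (23, c, 10, 14, u, n), (30, b, 9, 21, v, q), (30, v, 21, 4, v, q), (30, v, 26, 38, v, q), (30, x, 2, 2, v, q), (30, y, 13, 16, v, q), (30, z, 34, 4, v, q)}.
Joining (R ⋈ P) and T on A yields {(10, u, 25, 29, s, k, s), (10, u, 25, 29, s, k, y), (10, u, 25, 29, s, k, z), (10, u, 25, 29, v, t, s), (10, u, 25, 29, v, t, y), (10, u, 25, 29, v, t, z), (10, u, 25, 29, w, t, s), (10, u, 25, 29, w, t, y), (10, u, 25, 29, w, t, z), (23, c, 10, 14, q, t, x), (23, c, 10, 14, u, n, x), (30, v, 21, 4, v, q, b), (30, v, 26, 38, v, q, y), (30, z, 34, 4, v, q, b)}.
Selection B ≤ A AND C ≠ z: {(10, u, 25, 29, s, k, s), (10, u, 25, 29, s, k, y), (10, u, 25, 29, s, k, z), (10, u, 25, 29, v, t, s), (10, u, 25, 29, v, t, y), (10, u, 25, 29, v, t, z), (10, u, 25, 29, w, t, s), (10, u, 25, 29, w, t, y), (10, u, 25, 29, w, t, z), (23, c, 10, 14, q, t, x), (23, c, 10, 14, u, n, x), (30, v, 26, 38, v, q, y)}
π[G, F, E]: project onto (G, F, E) (3 duplicate(s) eliminated) → {(10, s, k), (10, s, t), (10, y, k), (10, y, t), (10, z, k), (10, z, t), (23, x, n), (23, x, t), (30, y, q)}

{(10, s, k), (10, s, t), (10, y, k), (10, y, t), (10, z, k), (10, z, t), (23, x, n), (23, x, t), (30, y, q)}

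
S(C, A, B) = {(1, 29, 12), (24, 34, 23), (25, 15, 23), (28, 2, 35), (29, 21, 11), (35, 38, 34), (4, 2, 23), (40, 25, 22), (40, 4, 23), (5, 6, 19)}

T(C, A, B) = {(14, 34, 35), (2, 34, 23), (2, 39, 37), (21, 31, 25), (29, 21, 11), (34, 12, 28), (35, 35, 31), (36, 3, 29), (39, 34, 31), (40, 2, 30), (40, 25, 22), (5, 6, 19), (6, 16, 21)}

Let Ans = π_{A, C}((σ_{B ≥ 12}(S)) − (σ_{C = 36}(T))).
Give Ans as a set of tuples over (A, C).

{(15, 25), (2, 28), (2, 4), (25, 40), (29, 1), (34, 24), (38, 35), (4, 40), (6, 5)}

Selection B ≥ 12: {(1, 29, 12), (24, 34, 23), (25, 15, 23), (28, 2, 35), (35, 38, 34), (4, 2, 23), (40, 25, 22), (40, 4, 23), (5, 6, 19)}
Selection C = 36: {(36, 3, 29)}
Set difference of the two operands is {(1, 29, 12), (24, 34, 23), (25, 15, 23), (28, 2, 35), (35, 38, 34), (4, 2, 23), (40, 25, 22), (40, 4, 23), (5, 6, 19)}.
π[A, C]: project onto (A, C) → {(15, 25), (2, 28), (2, 4), (25, 40), (29, 1), (34, 24), (38, 35), (4, 40), (6, 5)}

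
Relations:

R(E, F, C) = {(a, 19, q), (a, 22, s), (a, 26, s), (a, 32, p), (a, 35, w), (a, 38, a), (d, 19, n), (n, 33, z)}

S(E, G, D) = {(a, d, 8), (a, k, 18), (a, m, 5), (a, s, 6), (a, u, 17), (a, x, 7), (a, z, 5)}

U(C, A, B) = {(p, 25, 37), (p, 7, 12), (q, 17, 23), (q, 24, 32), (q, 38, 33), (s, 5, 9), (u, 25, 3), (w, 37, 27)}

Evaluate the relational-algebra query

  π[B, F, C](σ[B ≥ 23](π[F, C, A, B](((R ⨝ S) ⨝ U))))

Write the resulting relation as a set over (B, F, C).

R ⋈ S (natural join on E): {(a, 19, q, d, 8), (a, 19, q, k, 18), (a, 19, q, m, 5), (a, 19, q, s, 6), (a, 19, q, u, 17), (a, 19, q, x, 7), (a, 19, q, z, 5), (a, 22, s, d, 8), (a, 22, s, k, 18), (a, 22, s, m, 5), (a, 22, s, s, 6), (a, 22, s, u, 17), (a, 22, s, x, 7), (a, 22, s, z, 5), (a, 26, s, d, 8), (a, 26, s, k, 18), (a, 26, s, m, 5), (a, 26, s, s, 6), (a, 26, s, u, 17), (a, 26, s, x, 7), (a, 26, s, z, 5), (a, 32, p, d, 8), (a, 32, p, k, 18), (a, 32, p, m, 5), (a, 32, p, s, 6), (a, 32, p, u, 17), (a, 32, p, x, 7), (a, 32, p, z, 5), (a, 35, w, d, 8), (a, 35, w, k, 18), (a, 35, w, m, 5), (a, 35, w, s, 6), (a, 35, w, u, 17), (a, 35, w, x, 7), (a, 35, w, z, 5), (a, 38, a, d, 8), (a, 38, a, k, 18), (a, 38, a, m, 5), (a, 38, a, s, 6), (a, 38, a, u, 17), (a, 38, a, x, 7), (a, 38, a, z, 5)}
(R ⨝ S) ⋈ U (natural join on C): {(a, 19, q, d, 8, 17, 23), (a, 19, q, d, 8, 24, 32), (a, 19, q, d, 8, 38, 33), (a, 19, q, k, 18, 17, 23), (a, 19, q, k, 18, 24, 32), (a, 19, q, k, 18, 38, 33), (a, 19, q, m, 5, 17, 23), (a, 19, q, m, 5, 24, 32), (a, 19, q, m, 5, 38, 33), (a, 19, q, s, 6, 17, 23), (a, 19, q, s, 6, 24, 32), (a, 19, q, s, 6, 38, 33), (a, 19, q, u, 17, 17, 23), (a, 19, q, u, 17, 24, 32), (a, 19, q, u, 17, 38, 33), (a, 19, q, x, 7, 17, 23), (a, 19, q, x, 7, 24, 32), (a, 19, q, x, 7, 38, 33), (a, 19, q, z, 5, 17, 23), (a, 19, q, z, 5, 24, 32), (a, 19, q, z, 5, 38, 33), (a, 22, s, d, 8, 5, 9), (a, 22, s, k, 18, 5, 9), (a, 22, s, m, 5, 5, 9), (a, 22, s, s, 6, 5, 9), (a, 22, s, u, 17, 5, 9), (a, 22, s, x, 7, 5, 9), (a, 22, s, z, 5, 5, 9), (a, 26, s, d, 8, 5, 9), (a, 26, s, k, 18, 5, 9), (a, 26, s, m, 5, 5, 9), (a, 26, s, s, 6, 5, 9), (a, 26, s, u, 17, 5, 9), (a, 26, s, x, 7, 5, 9), (a, 26, s, z, 5, 5, 9), (a, 32, p, d, 8, 25, 37), (a, 32, p, d, 8, 7, 12), (a, 32, p, k, 18, 25, 37), (a, 32, p, k, 18, 7, 12), (a, 32, p, m, 5, 25, 37), (a, 32, p, m, 5, 7, 12), (a, 32, p, s, 6, 25, 37), (a, 32, p, s, 6, 7, 12), (a, 32, p, u, 17, 25, 37), (a, 32, p, u, 17, 7, 12), (a, 32, p, x, 7, 25, 37), (a, 32, p, x, 7, 7, 12), (a, 32, p, z, 5, 25, 37), (a, 32, p, z, 5, 7, 12), (a, 35, w, d, 8, 37, 27), (a, 35, w, k, 18, 37, 27), (a, 35, w, m, 5, 37, 27), (a, 35, w, s, 6, 37, 27), (a, 35, w, u, 17, 37, 27), (a, 35, w, x, 7, 37, 27), (a, 35, w, z, 5, 37, 27)}
Projecting to F, C, A, B (48 duplicate(s) eliminated): {(19, q, 17, 23), (19, q, 24, 32), (19, q, 38, 33), (22, s, 5, 9), (26, s, 5, 9), (32, p, 25, 37), (32, p, 7, 12), (35, w, 37, 27)}
Selection B ≥ 23: {(19, q, 17, 23), (19, q, 24, 32), (19, q, 38, 33), (32, p, 25, 37), (35, w, 37, 27)}
Projecting to B, F, C: {(23, 19, q), (27, 35, w), (32, 19, q), (33, 19, q), (37, 32, p)}

{(23, 19, q), (27, 35, w), (32, 19, q), (33, 19, q), (37, 32, p)}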